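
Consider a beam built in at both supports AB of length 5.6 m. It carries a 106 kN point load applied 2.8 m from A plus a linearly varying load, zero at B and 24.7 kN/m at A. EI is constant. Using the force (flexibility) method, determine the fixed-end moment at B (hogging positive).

M_B = 100 kN·m

Release both end moments; the primary structure is a simply-supported span AB with redundants M_A and M_B.
On the primary (simply-supported) span, the end slopes from the loading are:
  at A: point load 106 at a = 2.8: Pab(L + b)/(6LEI) = 207.8/EI
  at B: point load 106 at a = 2.8: Pab(L + a)/(6LEI) = 207.8/EI
  at A: triangular load, peak 24.7: w₀L³/(45EI) = 96.39/EI
  at B: triangular load, peak 24.7: 7w₀L³/(360EI) = 84.34/EI
  θ_A0 = 304.2/EI,  θ_B0 = 292.1/EI
Flexibility coefficients: a unit moment at one end gives L/(3EI) there and L/(6EI) at the far end, so f₁₁ = f₂₂ = 1.867/EI and f₁₂ = f₂₁ = 0.9333/EI.
Compatibility — zero rotation at each built-in end:
  1.867 M_A + 0.9333 M_B = 304.2
  0.9333 M_A + 1.867 M_B = 292.1
Solving the pair gives M_A = 112.9 kN·m and M_B = 100 kN·m (hogging).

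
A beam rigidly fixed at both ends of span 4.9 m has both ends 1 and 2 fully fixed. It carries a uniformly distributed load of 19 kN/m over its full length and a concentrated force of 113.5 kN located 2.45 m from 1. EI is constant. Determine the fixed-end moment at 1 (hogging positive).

M_1 = 107.5 kN·m

Release both end moments; the primary structure is a simply-supported span 12 with redundants M_1 and M_2.
Simple-span end rotations at 1 and 2 under the given loads:
  at 1: UDL 19: wL³/(24EI) = 93.14/EI
  at 2: UDL 19: wL³/(24EI) = 93.14/EI
  at 1: point load 113.5 at a = 2.45: Pab(L + b)/(6LEI) = 170.3/EI
  at 2: point load 113.5 at a = 2.45: Pab(L + a)/(6LEI) = 170.3/EI
  θ_10 = 263.5/EI,  θ_20 = 263.5/EI
Flexibility coefficients: a unit moment at one end gives L/(3EI) there and L/(6EI) at the far end, so f₁₁ = f₂₂ = 1.633/EI and f₁₂ = f₂₁ = 0.8167/EI.
Compatibility — zero rotation at each built-in end:
  1.633 M_1 + 0.8167 M_2 = 263.5
  0.8167 M_1 + 1.633 M_2 = 263.5
Solving the pair gives M_1 = 107.5 kN·m and M_2 = 107.5 kN·m (hogging).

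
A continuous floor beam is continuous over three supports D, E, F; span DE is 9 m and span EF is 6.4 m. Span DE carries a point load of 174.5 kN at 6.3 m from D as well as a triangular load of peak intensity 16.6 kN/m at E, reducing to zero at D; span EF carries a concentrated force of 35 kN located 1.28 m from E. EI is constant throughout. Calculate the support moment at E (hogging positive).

Insert a hinge at E; M_E is the redundant, and each span becomes simply supported.
Discontinuity in slope at E on the released structure — sum the simple-span end rotations:
  span DE: point load 174.5 at a = 6.3: Pab(L + a)/(6LEI) = 841/EI
  span DE: triangular load, peak 16.6: w₀L³/(45EI) = 268.9/EI
  span EF: point load 35 at a = 1.28: Pab(L + b)/(6LEI) = 68.81/EI
  relative rotation θ_0 = (1110 + 68.81)/EI = 1179/EI
A unit hogging moment at E produces rotation L₁/(3EI) + L₂/(3EI) = 5.133/EI.
Compatibility: M_E·(L₁+L₂)/(3EI) = θ_0, giving M_E = 229.6 kN·m (hogging).

M_E = 229.6 kN·m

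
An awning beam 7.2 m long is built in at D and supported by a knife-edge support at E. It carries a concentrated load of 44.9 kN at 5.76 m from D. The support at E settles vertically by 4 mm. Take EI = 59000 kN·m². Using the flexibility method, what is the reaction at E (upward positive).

Remove the prop at E; the released (primary) structure is a cantilever built in at D.
Primary-structure tip deflection at E by superposition:
  point load 44.9 at a = 5.76: Pa²(3L − a)/(6EI) = 3933/EI
Tip deflection under a unit load at E: L³/(3EI) = 124.4/EI.
With EI = 59000 kN·m²: δ_0 = 0.066657 m and δ_{EE} = 0.002109 m/kN.
Compatibility — the beam at E must follow the support down by 0.004 m: δ_0 − R_E·δ_{EE} = 0.004, so R_E = (0.066657 − 0.004)/0.002109 = 29.71 kN.

R_E = 29.71 kN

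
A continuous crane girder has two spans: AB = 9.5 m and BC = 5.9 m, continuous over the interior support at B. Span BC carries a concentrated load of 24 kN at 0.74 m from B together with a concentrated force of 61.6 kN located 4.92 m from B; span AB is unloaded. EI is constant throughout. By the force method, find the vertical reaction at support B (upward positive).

R_B = 35.84 kN

Release continuity at B by inserting a hinge; the redundant is the internal moment M_B. The primary structure is two simply-supported spans AB and BC.
End slopes at the hinge B, treating each span as simply supported:
  span BC: point load 24 at a = 0.74: Pab(L + b)/(6LEI) = 28.63/EI
  span BC: point load 61.6 at a = 4.92: Pab(L + b)/(6LEI) = 57.72/EI
  relative rotation θ_0 = (0 + 86.36)/EI = 86.36/EI
A unit hogging moment at B produces rotation L₁/(3EI) + L₂/(3EI) = 5.133/EI.
Compatibility: M_B·(L₁+L₂)/(3EI) = θ_0, giving M_B = 16.82 kN·m (hogging).
Span AB, ΣM about A with M_B applied at B: R_B^{AB}·9.5 = 0 + 16.82, so R_B^{AB} = 1.771 kN and R_A = 0 − 1.771 = -1.771 kN.
Span BC, ΣM about C: R_B^{BC}·5.9 = 184.2 + 16.82, so R_B^{BC} = 34.07 kN and R_C = 85.6 − 34.07 = 51.53 kN.
R_B = 1.771 + 34.07 = 35.84 kN.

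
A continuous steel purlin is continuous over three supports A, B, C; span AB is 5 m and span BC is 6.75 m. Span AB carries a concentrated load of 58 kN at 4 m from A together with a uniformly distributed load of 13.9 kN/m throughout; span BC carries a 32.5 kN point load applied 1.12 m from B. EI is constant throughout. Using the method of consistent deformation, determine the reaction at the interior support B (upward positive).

Take M_B as the redundant. Released structure: two simple spans AB and BC with a hinge at B.
End slopes at the hinge B, treating each span as simply supported:
  span AB: point load 58 at a = 4: Pab(L + a)/(6LEI) = 69.6/EI
  span AB: UDL 13.9: wL³/(24EI) = 72.4/EI
  span BC: point load 32.5 at a = 1.12: Pab(L + b)/(6LEI) = 62.64/EI
  relative rotation θ_0 = (142 + 62.64)/EI = 204.6/EI
A unit hogging moment at B produces rotation L₁/(3EI) + L₂/(3EI) = 3.917/EI.
Slope continuity at B: θ_0 = M_B·3.917/EI, so M_B = 204.6/3.917 = 52.25 kN·m (hogging).
Span AB, ΣM about A with M_B applied at B: R_B^{AB}·5 = 405.8 + 52.25, so R_B^{AB} = 91.6 kN and R_A = 127.5 − 91.6 = 35.9 kN.
Span BC, ΣM about C: R_B^{BC}·6.75 = 183 + 52.25, so R_B^{BC} = 34.85 kN and R_C = 32.5 − 34.85 = -2.348 kN.
R_B = 91.6 + 34.85 = 126.4 kN.

R_B = 126.4 kN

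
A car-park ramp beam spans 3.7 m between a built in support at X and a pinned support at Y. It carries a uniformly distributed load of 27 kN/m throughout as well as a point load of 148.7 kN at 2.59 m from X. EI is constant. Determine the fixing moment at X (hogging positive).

Remove the prop at Y; the released (primary) structure is a cantilever built in at X.
Deflection at Y on the released cantilever, summing each load's contribution:
  UDL 27: wL⁴/(8EI) = 632.5/EI
  point load 148.7 at a = 2.59: Pa²(3L − a)/(6EI) = 1415/EI
  δ_0 = 2047/EI
Flexibility coefficient — unit upward force at Y: δ_{YY} = L³/(3EI) = 16.88/EI.
Compatibility at Y: δ_0 − R_Y·δ_{YY} = 0, so R_Y = 2047/16.88 = 121.3 kN.
Moment equilibrium about X: M_X = Σ(load moments about X) − R_Y·L = 569.9 − 121.3×3.7 = 121.3 kN·m.

M_X = 121.3 kN·m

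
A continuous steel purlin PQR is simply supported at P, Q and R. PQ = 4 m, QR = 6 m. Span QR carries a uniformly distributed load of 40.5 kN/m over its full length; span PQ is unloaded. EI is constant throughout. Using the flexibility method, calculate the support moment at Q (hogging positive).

M_Q = 109.3 kN·m

Take M_Q as the redundant. Released structure: two simple spans PQ and QR with a hinge at Q.
Rotations at Q on the released spans (each span's end-slope, ×1/EI):
  span QR: UDL 40.5: wL³/(24EI) = 364.5/EI
  relative rotation θ_0 = (0 + 364.5)/EI = 364.5/EI
A unit hogging moment at Q produces rotation L₁/(3EI) + L₂/(3EI) = 3.333/EI.
Slope continuity at Q: θ_0 = M_Q·3.333/EI, so M_Q = 364.5/3.333 = 109.3 kN·m (hogging).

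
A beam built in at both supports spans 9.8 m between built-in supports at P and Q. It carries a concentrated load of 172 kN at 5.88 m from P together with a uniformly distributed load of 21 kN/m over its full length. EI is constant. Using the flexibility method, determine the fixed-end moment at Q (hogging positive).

Take the two fixed-end moments M_P, M_Q as redundants; the released structure is the simple span PQ.
End rotations of the released simple span under the applied load (×1/EI):
  at P: point load 172 at a = 5.88: Pab(L + b)/(6LEI) = 925.1/EI
  at Q: point load 172 at a = 5.88: Pab(L + a)/(6LEI) = 1057/EI
  at P: UDL 21: wL³/(24EI) = 823.5/EI
  at Q: UDL 21: wL³/(24EI) = 823.5/EI
  θ_P0 = 1749/EI,  θ_Q0 = 1881/EI
Flexibility coefficients: a unit moment at one end gives L/(3EI) there and L/(6EI) at the far end, so f₁₁ = f₂₂ = 3.267/EI and f₁₂ = f₂₁ = 1.633/EI.
Compatibility — zero rotation at each built-in end:
  3.267 M_P + 1.633 M_Q = 1749
  1.633 M_P + 3.267 M_Q = 1881
Solving the pair gives M_P = 329.9 kN·m and M_Q = 410.8 kN·m (hogging).

M_Q = 410.8 kN·m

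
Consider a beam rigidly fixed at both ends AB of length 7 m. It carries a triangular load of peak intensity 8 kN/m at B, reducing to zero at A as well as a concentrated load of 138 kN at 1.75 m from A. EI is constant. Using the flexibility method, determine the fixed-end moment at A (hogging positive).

Take the two fixed-end moments M_A, M_B as redundants; the released structure is the simple span AB.
Simple-span end rotations at A and B under the given loads:
  at A: triangular load, peak 8: 7w₀L³/(360EI) = 53.36/EI
  at B: triangular load, peak 8: w₀L³/(45EI) = 60.98/EI
  at A: point load 138 at a = 1.75: Pab(L + b)/(6LEI) = 369.8/EI
  at B: point load 138 at a = 1.75: Pab(L + a)/(6LEI) = 264.1/EI
  θ_A0 = 423.2/EI,  θ_B0 = 325.1/EI
Flexibility coefficients: a unit moment at one end gives L/(3EI) there and L/(6EI) at the far end, so f₁₁ = f₂₂ = 2.333/EI and f₁₂ = f₂₁ = 1.167/EI.
Compatibility — zero rotation at each built-in end:
  2.333 M_A + 1.167 M_B = 423.2
  1.167 M_A + 2.333 M_B = 325.1
Solving the pair gives M_A = 148.9 kN·m and M_B = 64.88 kN·m (hogging).

M_A = 148.9 kN·m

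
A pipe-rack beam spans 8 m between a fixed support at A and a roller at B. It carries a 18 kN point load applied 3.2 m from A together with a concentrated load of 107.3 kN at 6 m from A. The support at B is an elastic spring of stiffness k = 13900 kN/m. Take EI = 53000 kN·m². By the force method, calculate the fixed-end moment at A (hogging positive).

M_A = 140.8 kN·m

Take the reaction at B as the redundant and release it; the primary structure is a cantilever fixed at A.
Free-end deflection of the primary structure under the applied loading (downward +):
  point load 18 at a = 3.2: Pa²(3L − a)/(6EI) = 639/EI
  point load 107.3 at a = 6: Pa²(3L − a)/(6EI) = 11588/EI
  δ_0 = 12227/EI
Flexibility coefficient — unit upward force at B: δ_{BB} = L³/(3EI) = 170.7/EI.
With EI = 53000 kN·m²: δ_0 = 0.23071 m and δ_{BB} = 0.00322 m/kN.
Compatibility — the spring shortens by R_B/k under the reaction it provides: δ_0 − R_B·δ_{BB} = R_B/k. With 1/k = 0.000072 m/kN, R_B = δ_0 / (δ_{BB} + 1/k) = 0.23071 / (0.00322 + 0.000072) = 70.08 kN.
Moment equilibrium about A: M_A = Σ(load moments about A) − R_B·L = 701.4 − 70.08×8 = 140.8 kN·m.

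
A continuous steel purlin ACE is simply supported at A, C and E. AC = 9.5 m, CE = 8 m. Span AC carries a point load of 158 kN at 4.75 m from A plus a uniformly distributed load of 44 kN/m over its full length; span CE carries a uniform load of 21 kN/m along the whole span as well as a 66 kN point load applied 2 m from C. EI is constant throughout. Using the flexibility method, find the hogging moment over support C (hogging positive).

M_C = 538.6 kN·m

Release continuity at C by inserting a hinge; the redundant is the internal moment M_C. The primary structure is two simply-supported spans AC and CE.
End slopes at the hinge C, treating each span as simply supported:
  span AC: point load 158 at a = 4.75: Pab(L + a)/(6LEI) = 891.2/EI
  span AC: UDL 44: wL³/(24EI) = 1572/EI
  span CE: UDL 21: wL³/(24EI) = 448/EI
  span CE: point load 66 at a = 2: Pab(L + b)/(6LEI) = 231/EI
  relative rotation θ_0 = (2463 + 679)/EI = 3142/EI
A unit hogging moment at C produces rotation L₁/(3EI) + L₂/(3EI) = 5.833/EI.
Compatibility: M_C·(L₁+L₂)/(3EI) = θ_0, giving M_C = 538.6 kN·m (hogging).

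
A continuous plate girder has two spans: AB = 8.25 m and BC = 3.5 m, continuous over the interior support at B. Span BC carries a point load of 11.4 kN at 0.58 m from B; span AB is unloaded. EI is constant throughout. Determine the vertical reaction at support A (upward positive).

R_A = -0.1827 kN

Release continuity at B by inserting a hinge; the redundant is the internal moment M_B. The primary structure is two simply-supported spans AB and BC.
Discontinuity in slope at B on the released structure — sum the simple-span end rotations:
  span BC: point load 11.4 at a = 0.58: Pab(L + b)/(6LEI) = 5.902/EI
  relative rotation θ_0 = (0 + 5.902)/EI = 5.902/EI
A unit hogging moment at B produces rotation L₁/(3EI) + L₂/(3EI) = 3.917/EI.
Compatibility: M_B·(L₁+L₂)/(3EI) = θ_0, giving M_B = 1.507 kN·m (hogging).
Span AB, ΣM about A with M_B applied at B: R_B^{AB}·8.25 = 0 + 1.507, so R_B^{AB} = 0.1827 kN and R_A = 0 − 0.1827 = -0.1827 kN.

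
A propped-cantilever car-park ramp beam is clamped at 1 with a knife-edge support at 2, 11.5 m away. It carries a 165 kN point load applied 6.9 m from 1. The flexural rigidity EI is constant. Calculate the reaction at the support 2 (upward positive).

R_2 = 71.28 kN

Take the reaction at 2 as the redundant and release it; the primary structure is a cantilever fixed at 1.
Deflection at 2 on the released cantilever, summing each load's contribution:
  point load 165 at a = 6.9: Pa²(3L − a)/(6EI) = 36136/EI
Flexibility coefficient — unit upward force at 2: δ_{22} = L³/(3EI) = 507/EI.
The prop prevents deflection at 2: R_2 = δ_0/δ_{22} = 36136/507 = 71.28 kN.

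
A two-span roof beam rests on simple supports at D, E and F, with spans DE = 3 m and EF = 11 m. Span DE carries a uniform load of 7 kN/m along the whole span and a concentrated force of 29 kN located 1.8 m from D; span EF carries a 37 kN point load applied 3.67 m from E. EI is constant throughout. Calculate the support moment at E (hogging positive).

M_E = 64.5 kN·m

Release continuity at E by inserting a hinge; the redundant is the internal moment M_E. The primary structure is two simply-supported spans DE and EF.
Discontinuity in slope at E on the released structure — sum the simple-span end rotations:
  span DE: UDL 7: wL³/(24EI) = 7.875/EI
  span DE: point load 29 at a = 1.8: Pab(L + a)/(6LEI) = 16.7/EI
  span EF: point load 37 at a = 3.67: Pab(L + b)/(6LEI) = 276.4/EI
  relative rotation θ_0 = (24.58 + 276.4)/EI = 301/EI
A unit hogging moment at E produces rotation L₁/(3EI) + L₂/(3EI) = 4.667/EI.
Slope continuity at E: θ_0 = M_E·4.667/EI, so M_E = 301/4.667 = 64.5 kN·m (hogging).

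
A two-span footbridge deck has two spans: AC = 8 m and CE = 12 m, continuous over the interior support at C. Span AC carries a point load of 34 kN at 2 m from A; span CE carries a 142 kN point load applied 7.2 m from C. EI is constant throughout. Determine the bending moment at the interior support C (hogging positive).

Insert a hinge at C; M_C is the redundant, and each span becomes simply supported.
End slopes at the hinge C, treating each span as simply supported:
  span AC: point load 34 at a = 2: Pab(L + a)/(6LEI) = 85/EI
  span CE: point load 142 at a = 7.2: Pab(L + b)/(6LEI) = 1145/EI
  relative rotation θ_0 = (85 + 1145)/EI = 1230/EI
A unit hogging moment at C produces rotation L₁/(3EI) + L₂/(3EI) = 6.667/EI.
Slope continuity at C: θ_0 = M_C·6.667/EI, so M_C = 1230/6.667 = 184.5 kN·m (hogging).

M_C = 184.5 kN·m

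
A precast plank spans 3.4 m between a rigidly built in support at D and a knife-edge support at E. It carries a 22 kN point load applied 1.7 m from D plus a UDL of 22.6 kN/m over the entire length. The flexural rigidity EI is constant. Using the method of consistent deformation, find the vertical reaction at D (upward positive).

R_D = 63.15 kN

Choose R_E as the redundant. The primary structure is the cantilever fixed at D.
Deflection at E on the released cantilever, summing each load's contribution:
  point load 22 at a = 1.7: Pa²(3L − a)/(6EI) = 90.07/EI
  UDL 22.6: wL⁴/(8EI) = 377.5/EI
  δ_0 = 467.6/EI
Tip deflection under a unit load at E: L³/(3EI) = 13.1/EI.
Compatibility at E: δ_0 − R_E·δ_{EE} = 0, so R_E = 467.6/13.1 = 35.69 kN.
Vertical equilibrium: R_D = ΣP − R_E = 98.84 − 35.69 = 63.15 kN.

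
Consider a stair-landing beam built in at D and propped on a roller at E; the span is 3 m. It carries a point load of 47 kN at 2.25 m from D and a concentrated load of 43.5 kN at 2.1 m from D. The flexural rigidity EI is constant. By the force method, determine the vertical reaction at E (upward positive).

Remove the prop at E; the released (primary) structure is a cantilever built in at D.
Free-end deflection of the primary structure under the applied loading (downward +):
  point load 47 at a = 2.25: Pa²(3L − a)/(6EI) = 267.7/EI
  point load 43.5 at a = 2.1: Pa²(3L − a)/(6EI) = 220.6/EI
  δ_0 = 488.3/EI
Tip deflection under a unit load at E: L³/(3EI) = 9/EI.
Compatibility at E: δ_0 − R_E·δ_{EE} = 0, so R_E = 488.3/9 = 54.25 kN.

R_E = 54.25 kN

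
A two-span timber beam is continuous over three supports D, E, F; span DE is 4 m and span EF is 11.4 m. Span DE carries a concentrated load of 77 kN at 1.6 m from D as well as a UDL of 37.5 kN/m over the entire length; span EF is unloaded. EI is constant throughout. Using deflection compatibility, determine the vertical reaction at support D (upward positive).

R_D = 113 kN

Take M_E as the redundant. Released structure: two simple spans DE and EF with a hinge at E.
Rotations at E on the released spans (each span's end-slope, ×1/EI):
  span DE: point load 77 at a = 1.6: Pab(L + a)/(6LEI) = 68.99/EI
  span DE: UDL 37.5: wL³/(24EI) = 100/EI
  relative rotation θ_0 = (169 + 0)/EI = 169/EI
A unit hogging moment at E produces rotation L₁/(3EI) + L₂/(3EI) = 5.133/EI.
Compatibility: M_E·(L₁+L₂)/(3EI) = θ_0, giving M_E = 32.92 kN·m (hogging).
Span DE, ΣM about D with M_E applied at E: R_E^{DE}·4 = 423.2 + 32.92, so R_E^{DE} = 114 kN and R_D = 227 − 114 = 113 kN.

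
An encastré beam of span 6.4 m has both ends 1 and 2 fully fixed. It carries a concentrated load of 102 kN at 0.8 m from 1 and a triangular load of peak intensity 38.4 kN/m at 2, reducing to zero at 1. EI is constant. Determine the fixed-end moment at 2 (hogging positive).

Release both end moments; the primary structure is a simply-supported span 12 with redundants M_1 and M_2.
Simple-span end rotations at 1 and 2 under the given loads:
  at 1: point load 102 at a = 0.8: Pab(L + b)/(6LEI) = 142.8/EI
  at 2: point load 102 at a = 0.8: Pab(L + a)/(6LEI) = 85.68/EI
  at 1: triangular load, peak 38.4: 7w₀L³/(360EI) = 195.7/EI
  at 2: triangular load, peak 38.4: w₀L³/(45EI) = 223.7/EI
  θ_10 = 338.5/EI,  θ_20 = 309.4/EI
Flexibility coefficients: a unit moment at one end gives L/(3EI) there and L/(6EI) at the far end, so f₁₁ = f₂₂ = 2.133/EI and f₁₂ = f₂₁ = 1.067/EI.
Compatibility — zero rotation at each built-in end:
  2.133 M_1 + 1.067 M_2 = 338.5
  1.067 M_1 + 2.133 M_2 = 309.4
Solving the pair gives M_1 = 114.9 kN·m and M_2 = 87.57 kN·m (hogging).

M_2 = 87.57 kN·m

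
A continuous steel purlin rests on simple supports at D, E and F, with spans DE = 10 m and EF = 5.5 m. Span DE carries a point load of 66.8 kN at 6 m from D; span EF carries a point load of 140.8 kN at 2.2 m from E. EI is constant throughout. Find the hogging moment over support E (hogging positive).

Take M_E as the redundant. Released structure: two simple spans DE and EF with a hinge at E.
Discontinuity in slope at E on the released structure — sum the simple-span end rotations:
  span DE: point load 66.8 at a = 6: Pab(L + a)/(6LEI) = 427.5/EI
  span EF: point load 140.8 at a = 2.2: Pab(L + b)/(6LEI) = 272.6/EI
  relative rotation θ_0 = (427.5 + 272.6)/EI = 700.1/EI
A unit hogging moment at E produces rotation L₁/(3EI) + L₂/(3EI) = 5.167/EI.
Slope continuity at E: θ_0 = M_E·5.167/EI, so M_E = 700.1/5.167 = 135.5 kN·m (hogging).

M_E = 135.5 kN·m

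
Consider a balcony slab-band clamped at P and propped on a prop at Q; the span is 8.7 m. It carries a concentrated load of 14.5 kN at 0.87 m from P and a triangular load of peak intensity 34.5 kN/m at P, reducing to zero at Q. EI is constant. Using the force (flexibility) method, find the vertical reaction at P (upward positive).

R_P = 134.3 kN

Take the reaction at Q as the redundant and release it; the primary structure is a cantilever fixed at P.
Free-end deflection of the primary structure under the applied loading (downward +):
  point load 14.5 at a = 0.87: Pa²(3L − a)/(6EI) = 46.15/EI
  triangular load, peak 34.5 at the fixed end: w₀L⁴/(30EI) = 6588/EI
  δ_0 = 6634/EI
Tip deflection under a unit load at Q: L³/(3EI) = 219.5/EI.
The prop prevents deflection at Q: R_Q = δ_0/δ_{QQ} = 6634/219.5 = 30.23 kN.
Vertical equilibrium: R_P = ΣP − R_Q = 164.6 − 30.23 = 134.3 kN.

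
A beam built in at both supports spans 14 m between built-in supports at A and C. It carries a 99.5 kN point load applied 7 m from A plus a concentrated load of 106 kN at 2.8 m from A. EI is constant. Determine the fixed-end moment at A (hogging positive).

M_A = 364.1 kN·m

Release both end moments; the primary structure is a simply-supported span AC with redundants M_A and M_C.
On the primary (simply-supported) span, the end slopes from the loading are:
  at A: point load 99.5 at a = 7: Pab(L + b)/(6LEI) = 1219/EI
  at C: point load 99.5 at a = 7: Pab(L + a)/(6LEI) = 1219/EI
  at A: point load 106 at a = 2.8: Pab(L + b)/(6LEI) = 997.2/EI
  at C: point load 106 at a = 2.8: Pab(L + a)/(6LEI) = 664.8/EI
  θ_A0 = 2216/EI,  θ_C0 = 1884/EI
Flexibility coefficients: a unit moment at one end gives L/(3EI) there and L/(6EI) at the far end, so f₁₁ = f₂₂ = 4.667/EI and f₁₂ = f₂₁ = 2.333/EI.
Compatibility — zero rotation at each built-in end:
  4.667 M_A + 2.333 M_C = 2216
  2.333 M_A + 4.667 M_C = 1884
Solving the pair gives M_A = 364.1 kN·m and M_C = 221.6 kN·m (hogging).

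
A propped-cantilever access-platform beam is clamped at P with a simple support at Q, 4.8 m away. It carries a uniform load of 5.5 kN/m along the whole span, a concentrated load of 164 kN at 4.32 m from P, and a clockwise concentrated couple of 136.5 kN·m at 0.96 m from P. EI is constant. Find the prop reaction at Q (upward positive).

Release the roller at Q. Primary structure: cantilever fixed at P.
Free-end deflection of the primary structure under the applied loading (downward +):
  UDL 5.5: wL⁴/(8EI) = 365/EI
  point load 164 at a = 4.32: Pa²(3L − a)/(6EI) = 5142/EI
  clockwise couple 136.5 at a = 0.96: M₀a(2L − a)/(2EI) = 566.1/EI
  δ_0 = 6073/EI
Flexibility coefficient — unit upward force at Q: δ_{QQ} = L³/(3EI) = 36.86/EI.
Compatibility at Q: δ_0 − R_Q·δ_{QQ} = 0, so R_Q = 6073/36.86 = 164.7 kN.

R_Q = 164.7 kN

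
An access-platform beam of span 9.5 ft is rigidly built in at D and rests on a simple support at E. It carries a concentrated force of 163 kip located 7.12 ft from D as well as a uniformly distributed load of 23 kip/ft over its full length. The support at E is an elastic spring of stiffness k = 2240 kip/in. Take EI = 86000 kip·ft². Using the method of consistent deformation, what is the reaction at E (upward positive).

R_E = 182.9 kip

Take the reaction at E as the redundant and release it; the primary structure is a cantilever fixed at D.
Free-end deflection of the primary structure under the applied loading (downward +):
  point load 163 at a = 7.12: Pa²(3L − a)/(6EI) = 29444/EI
  UDL 23: wL⁴/(8EI) = 23417/EI
  δ_0 = 52862/EI
Tip deflection under a unit load at E: L³/(3EI) = 285.8/EI.
With EI = 86000 kip·ft²: δ_0 = 0.61467 ft and δ_{EE} = 0.003323 ft/kip.
Compatibility — the spring shortens by R_E/k under the reaction it provides: δ_0 − R_E·δ_{EE} = R_E/k. With 1/k = 1/(2240×12) ft/kip = 0.000037 ft/kip, R_E = δ_0 / (δ_{EE} + 1/k) = 0.61467 / (0.003323 + 0.000037) = 182.9 kip.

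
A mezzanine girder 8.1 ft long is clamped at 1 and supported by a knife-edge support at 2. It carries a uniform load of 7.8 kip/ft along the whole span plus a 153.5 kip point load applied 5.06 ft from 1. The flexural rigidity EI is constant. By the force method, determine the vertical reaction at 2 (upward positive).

Remove the prop at 2; the released (primary) structure is a cantilever built in at 1.
Downward deflection at the released point 2 due to the loads:
  UDL 7.8: wL⁴/(8EI) = 4197/EI
  point load 153.5 at a = 5.06: Pa²(3L − a)/(6EI) = 12603/EI
  δ_0 = 16800/EI
Tip deflection under a unit load at 2: L³/(3EI) = 177.1/EI.
Compatibility at 2: δ_0 − R_2·δ_{22} = 0, so R_2 = 16800/177.1 = 94.84 kip.

R_2 = 94.84 kip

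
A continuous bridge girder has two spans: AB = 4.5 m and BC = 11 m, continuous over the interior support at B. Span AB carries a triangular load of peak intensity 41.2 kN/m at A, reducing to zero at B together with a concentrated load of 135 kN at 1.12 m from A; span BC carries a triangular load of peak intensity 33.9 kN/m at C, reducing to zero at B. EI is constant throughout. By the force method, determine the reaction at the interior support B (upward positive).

Insert a hinge at B; M_B is the redundant, and each span becomes simply supported.
End slopes at the hinge B, treating each span as simply supported:
  span AB: triangular load, peak 41.2: 7w₀L³/(360EI) = 73/EI
  span AB: point load 135 at a = 1.12: Pab(L + a)/(6LEI) = 106.4/EI
  span BC: triangular load, peak 33.9: 7w₀L³/(360EI) = 877.4/EI
  relative rotation θ_0 = (179.4 + 877.4)/EI = 1057/EI
A unit hogging moment at B produces rotation L₁/(3EI) + L₂/(3EI) = 5.167/EI.
Compatibility: M_B·(L₁+L₂)/(3EI) = θ_0, giving M_B = 204.5 kN·m (hogging).
Span AB, ΣM about A with M_B applied at B: R_B^{AB}·4.5 = 290.2 + 204.5, so R_B^{AB} = 110 kN and R_A = 227.7 − 110 = 117.7 kN.
Span BC, ΣM about C: R_B^{BC}·11 = 683.6 + 204.5, so R_B^{BC} = 80.74 kN and R_C = 186.4 − 80.74 = 105.7 kN.
R_B = 110 + 80.74 = 190.7 kN.

R_B = 190.7 kN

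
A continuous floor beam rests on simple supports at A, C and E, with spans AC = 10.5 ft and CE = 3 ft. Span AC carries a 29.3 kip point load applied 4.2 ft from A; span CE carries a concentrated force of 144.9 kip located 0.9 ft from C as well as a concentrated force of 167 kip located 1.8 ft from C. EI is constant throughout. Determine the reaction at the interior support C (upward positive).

Take M_C as the redundant. Released structure: two simple spans AC and CE with a hinge at C.
Discontinuity in slope at C on the released structure — sum the simple-span end rotations:
  span AC: point load 29.3 at a = 4.2: Pab(L + a)/(6LEI) = 180.9/EI
  span CE: point load 144.9 at a = 0.9: Pab(L + b)/(6LEI) = 77.59/EI
  span CE: point load 167 at a = 1.8: Pab(L + b)/(6LEI) = 84.17/EI
  relative rotation θ_0 = (180.9 + 161.8)/EI = 342.7/EI
A unit hogging moment at C produces rotation L₁/(3EI) + L₂/(3EI) = 4.5/EI.
Compatibility: M_C·(L₁+L₂)/(3EI) = θ_0, giving M_C = 76.15 kip·ft (hogging).
Span AC, ΣM about A with M_C applied at C: R_C^{AC}·10.5 = 123.1 + 76.15, so R_C^{AC} = 18.97 kip and R_A = 29.3 − 18.97 = 10.33 kip.
Span CE, ΣM about E: R_C^{CE}·3 = 504.7 + 76.15, so R_C^{CE} = 193.6 kip and R_E = 311.9 − 193.6 = 118.3 kip.
R_C = 18.97 + 193.6 = 212.6 kip.

R_C = 212.6 kip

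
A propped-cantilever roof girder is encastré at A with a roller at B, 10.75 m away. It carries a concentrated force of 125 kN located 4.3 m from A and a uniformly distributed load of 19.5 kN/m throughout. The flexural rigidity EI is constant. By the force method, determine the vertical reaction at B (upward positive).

R_B = 104.6 kN

Choose R_B as the redundant. The primary structure is the cantilever fixed at A.
Free-end deflection of the primary structure under the applied loading (downward +):
  point load 125 at a = 4.3: Pa²(3L − a)/(6EI) = 10767/EI
  UDL 19.5: wL⁴/(8EI) = 32552/EI
  δ_0 = 43319/EI
Tip deflection under a unit load at B: L³/(3EI) = 414.1/EI.
Compatibility at B: δ_0 − R_B·δ_{BB} = 0, so R_B = 43319/414.1 = 104.6 kN.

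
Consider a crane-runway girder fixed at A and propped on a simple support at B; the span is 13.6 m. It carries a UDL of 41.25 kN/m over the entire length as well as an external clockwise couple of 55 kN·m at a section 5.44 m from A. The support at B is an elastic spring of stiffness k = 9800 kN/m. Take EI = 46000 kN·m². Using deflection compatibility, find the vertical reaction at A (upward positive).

Release the roller at B. Primary structure: cantilever fixed at A.
Downward deflection at the released point B due to the loads:
  UDL 41.25: wL⁴/(8EI) = 176396/EI
  clockwise couple 55 at a = 5.44: M₀a(2L − a)/(2EI) = 3255/EI
  δ_0 = 179652/EI
Flexibility coefficient — unit upward force at B: δ_{BB} = L³/(3EI) = 838.5/EI.
With EI = 46000 kN·m²: δ_0 = 3.9055 m and δ_{BB} = 0.018228 m/kN.
Compatibility — the spring shortens by R_B/k under the reaction it provides: δ_0 − R_B·δ_{BB} = R_B/k. With 1/k = 0.000102 m/kN, R_B = δ_0 / (δ_{BB} + 1/k) = 3.9055 / (0.018228 + 0.000102) = 213.1 kN.
Vertical equilibrium: R_A = ΣP − R_B = 561 − 213.1 = 347.9 kN.

R_A = 347.9 kN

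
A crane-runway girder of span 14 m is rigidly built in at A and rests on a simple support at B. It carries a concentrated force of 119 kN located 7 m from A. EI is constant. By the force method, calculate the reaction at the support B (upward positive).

Release the roller at B. Primary structure: cantilever fixed at A.
Primary-structure tip deflection at B by superposition:
  point load 119 at a = 7: Pa²(3L − a)/(6EI) = 34014/EI
Tip deflection under a unit load at B: L³/(3EI) = 914.7/EI.
The prop prevents deflection at B: R_B = δ_0/δ_{BB} = 34014/914.7 = 37.19 kN.

R_B = 37.19 kN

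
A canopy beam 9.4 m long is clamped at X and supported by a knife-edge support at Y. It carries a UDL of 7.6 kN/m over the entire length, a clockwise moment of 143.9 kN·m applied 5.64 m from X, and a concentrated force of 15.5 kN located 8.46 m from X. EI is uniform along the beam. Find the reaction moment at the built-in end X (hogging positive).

M_X = 53.74 kN·m

Choose R_Y as the redundant. The primary structure is the cantilever fixed at X.
Downward deflection at the released point Y due to the loads:
  UDL 7.6: wL⁴/(8EI) = 7417/EI
  clockwise couple 143.9 at a = 5.64: M₀a(2L − a)/(2EI) = 5340/EI
  point load 15.5 at a = 8.46: Pa²(3L − a)/(6EI) = 3650/EI
  δ_0 = 16407/EI
Flexibility coefficient — unit upward force at Y: δ_{YY} = L³/(3EI) = 276.9/EI.
The prop prevents deflection at Y: R_Y = δ_0/δ_{YY} = 16407/276.9 = 59.26 kN.
Moment equilibrium about X: M_X = Σ(load moments about X) − R_Y·L = 610.8 − 59.26×9.4 = 53.74 kN·m.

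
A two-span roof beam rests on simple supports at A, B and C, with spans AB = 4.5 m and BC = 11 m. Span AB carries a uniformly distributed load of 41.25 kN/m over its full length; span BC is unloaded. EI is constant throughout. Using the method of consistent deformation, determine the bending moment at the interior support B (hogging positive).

Release continuity at B by inserting a hinge; the redundant is the internal moment M_B. The primary structure is two simply-supported spans AB and BC.
End slopes at the hinge B, treating each span as simply supported:
  span AB: UDL 41.25: wL³/(24EI) = 156.6/EI
  relative rotation θ_0 = (156.6 + 0)/EI = 156.6/EI
A unit hogging moment at B produces rotation L₁/(3EI) + L₂/(3EI) = 5.167/EI.
Compatibility: M_B·(L₁+L₂)/(3EI) = θ_0, giving M_B = 30.31 kN·m (hogging).

M_B = 30.31 kN·m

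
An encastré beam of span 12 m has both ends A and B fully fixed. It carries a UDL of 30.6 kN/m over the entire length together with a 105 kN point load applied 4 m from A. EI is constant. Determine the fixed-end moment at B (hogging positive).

M_B = 460.5 kN·m

Take the two fixed-end moments M_A, M_B as redundants; the released structure is the simple span AB.
Simple-span end rotations at A and B under the given loads:
  at A: UDL 30.6: wL³/(24EI) = 2203/EI
  at B: UDL 30.6: wL³/(24EI) = 2203/EI
  at A: point load 105 at a = 4: Pab(L + b)/(6LEI) = 933.3/EI
  at B: point load 105 at a = 4: Pab(L + a)/(6LEI) = 746.7/EI
  θ_A0 = 3137/EI,  θ_B0 = 2950/EI
Flexibility coefficients: a unit moment at one end gives L/(3EI) there and L/(6EI) at the far end, so f₁₁ = f₂₂ = 4/EI and f₁₂ = f₂₁ = 2/EI.
Compatibility — zero rotation at each built-in end:
  4 M_A + 2 M_B = 3137
  2 M_A + 4 M_B = 2950
Solving the pair gives M_A = 553.9 kN·m and M_B = 460.5 kN·m (hogging).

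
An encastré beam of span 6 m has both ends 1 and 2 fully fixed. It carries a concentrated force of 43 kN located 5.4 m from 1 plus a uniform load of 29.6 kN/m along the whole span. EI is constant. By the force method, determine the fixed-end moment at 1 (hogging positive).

M_1 = 91.12 kN·m

Release both end moments; the primary structure is a simply-supported span 12 with redundants M_1 and M_2.
On the primary (simply-supported) span, the end slopes from the loading are:
  at 1: point load 43 at a = 5.4: Pab(L + b)/(6LEI) = 25.54/EI
  at 2: point load 43 at a = 5.4: Pab(L + a)/(6LEI) = 44.12/EI
  at 1: UDL 29.6: wL³/(24EI) = 266.4/EI
  at 2: UDL 29.6: wL³/(24EI) = 266.4/EI
  θ_10 = 291.9/EI,  θ_20 = 310.5/EI
Flexibility coefficients: a unit moment at one end gives L/(3EI) there and L/(6EI) at the far end, so f₁₁ = f₂₂ = 2/EI and f₁₂ = f₂₁ = 1/EI.
Compatibility — zero rotation at each built-in end:
  2 M_1 + 1 M_2 = 291.9
  1 M_1 + 2 M_2 = 310.5
Solving the pair gives M_1 = 91.12 kN·m and M_2 = 109.7 kN·m (hogging).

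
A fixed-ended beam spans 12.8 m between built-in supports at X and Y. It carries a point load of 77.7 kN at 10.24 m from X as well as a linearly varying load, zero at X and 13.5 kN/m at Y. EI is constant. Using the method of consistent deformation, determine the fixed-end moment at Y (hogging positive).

Release both end moments; the primary structure is a simply-supported span XY with redundants M_X and M_Y.
End rotations of the released simple span under the applied load (×1/EI):
  at X: point load 77.7 at a = 10.24: Pab(L + b)/(6LEI) = 407.4/EI
  at Y: point load 77.7 at a = 10.24: Pab(L + a)/(6LEI) = 611.1/EI
  at X: triangular load, peak 13.5: 7w₀L³/(360EI) = 550.5/EI
  at Y: triangular load, peak 13.5: w₀L³/(45EI) = 629.1/EI
  θ_X0 = 957.9/EI,  θ_Y0 = 1240/EI
Flexibility coefficients: a unit moment at one end gives L/(3EI) there and L/(6EI) at the far end, so f₁₁ = f₂₂ = 4.267/EI and f₁₂ = f₂₁ = 2.133/EI.
Compatibility — zero rotation at each built-in end:
  4.267 M_X + 2.133 M_Y = 957.9
  2.133 M_X + 4.267 M_Y = 1240
Solving the pair gives M_X = 105.6 kN·m and M_Y = 237.9 kN·m (hogging).

M_Y = 237.9 kN·m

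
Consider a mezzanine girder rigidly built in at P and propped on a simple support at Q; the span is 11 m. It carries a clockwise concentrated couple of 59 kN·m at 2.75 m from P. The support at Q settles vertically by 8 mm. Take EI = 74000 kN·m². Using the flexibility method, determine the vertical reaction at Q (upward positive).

Remove the prop at Q; the released (primary) structure is a cantilever built in at P.
Downward deflection at the released point Q due to the loads:
  clockwise couple 59 at a = 2.75: M₀a(2L − a)/(2EI) = 1562/EI
Flexibility coefficient — unit upward force at Q: δ_{QQ} = L³/(3EI) = 443.7/EI.
With EI = 74000 kN·m²: δ_0 = 0.021103 m and δ_{QQ} = 0.005995 m/kN.
Compatibility — the beam at Q must follow the support down by 0.008 m: δ_0 − R_Q·δ_{QQ} = 0.008, so R_Q = (0.021103 − 0.008)/0.005995 = 2.186 kN.

R_Q = 2.186 kN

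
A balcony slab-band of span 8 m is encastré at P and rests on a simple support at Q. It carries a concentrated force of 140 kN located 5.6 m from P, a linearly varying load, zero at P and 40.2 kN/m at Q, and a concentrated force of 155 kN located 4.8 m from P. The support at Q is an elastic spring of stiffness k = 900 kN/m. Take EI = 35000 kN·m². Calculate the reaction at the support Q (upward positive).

Choose R_Q as the redundant. The primary structure is the cantilever fixed at P.
Downward deflection at the released point Q due to the loads:
  point load 140 at a = 5.6: Pa²(3L − a)/(6EI) = 13464/EI
  triangular load, peak 40.2 at the free end: 11w₀L⁴/(120EI) = 15094/EI
  point load 155 at a = 4.8: Pa²(3L − a)/(6EI) = 11428/EI
  δ_0 = 39985/EI
Tip deflection under a unit load at Q: L³/(3EI) = 170.7/EI.
With EI = 35000 kN·m²: δ_0 = 1.1424 m and δ_{QQ} = 0.004876 m/kN.
Compatibility — the spring shortens by R_Q/k under the reaction it provides: δ_0 − R_Q·δ_{QQ} = R_Q/k. With 1/k = 0.001111 m/kN, R_Q = δ_0 / (δ_{QQ} + 1/k) = 1.1424 / (0.004876 + 0.001111) = 190.8 kN.

R_Q = 190.8 kN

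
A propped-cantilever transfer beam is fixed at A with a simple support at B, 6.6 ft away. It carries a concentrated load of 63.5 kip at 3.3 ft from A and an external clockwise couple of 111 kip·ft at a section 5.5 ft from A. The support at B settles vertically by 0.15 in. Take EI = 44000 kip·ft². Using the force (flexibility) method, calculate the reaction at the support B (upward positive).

R_B = 38.63 kip

Take the reaction at B as the redundant and release it; the primary structure is a cantilever fixed at A.
Deflection at B on the released cantilever, summing each load's contribution:
  point load 63.5 at a = 3.3: Pa²(3L − a)/(6EI) = 1902/EI
  clockwise couple 111 at a = 5.5: M₀a(2L − a)/(2EI) = 2350/EI
  δ_0 = 4252/EI
Flexibility coefficient — unit upward force at B: δ_{BB} = L³/(3EI) = 95.83/EI.
With EI = 44000 kip·ft²: δ_0 = 0.096638 ft and δ_{BB} = 0.002178 ft/kip.
Compatibility — the beam at B must follow the support down by 0.0125 ft: δ_0 − R_B·δ_{BB} = 0.0125, so R_B = (0.096638 − 0.0125)/0.002178 = 38.63 kip.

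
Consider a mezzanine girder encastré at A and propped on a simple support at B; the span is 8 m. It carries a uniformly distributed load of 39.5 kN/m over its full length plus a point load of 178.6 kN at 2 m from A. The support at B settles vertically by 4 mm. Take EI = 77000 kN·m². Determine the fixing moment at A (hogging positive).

M_A = 564.9 kN·m

Take the reaction at B as the redundant and release it; the primary structure is a cantilever fixed at A.
Deflection at B on the released cantilever, summing each load's contribution:
  UDL 39.5: wL⁴/(8EI) = 20224/EI
  point load 178.6 at a = 2: Pa²(3L − a)/(6EI) = 2619/EI
  δ_0 = 22843/EI
Flexibility coefficient — unit upward force at B: δ_{BB} = L³/(3EI) = 170.7/EI.
With EI = 77000 kN·m²: δ_0 = 0.29667 m and δ_{BB} = 0.002216 m/kN.
Compatibility — the beam at B must follow the support down by 0.004 m: δ_0 − R_B·δ_{BB} = 0.004, so R_B = (0.29667 − 0.004)/0.002216 = 132 kN.
Moment equilibrium about A: M_A = Σ(load moments about A) − R_B·L = 1621 − 132×8 = 564.9 kN·m.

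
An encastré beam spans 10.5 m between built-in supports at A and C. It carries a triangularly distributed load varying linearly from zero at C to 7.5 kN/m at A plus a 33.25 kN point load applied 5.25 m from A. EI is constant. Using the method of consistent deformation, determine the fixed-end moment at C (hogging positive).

M_C = 71.2 kN·m

Release both end moments; the primary structure is a simply-supported span AC with redundants M_A and M_C.
On the primary (simply-supported) span, the end slopes from the loading are:
  at A: triangular load, peak 7.5: w₀L³/(45EI) = 192.9/EI
  at C: triangular load, peak 7.5: 7w₀L³/(360EI) = 168.8/EI
  at A: point load 33.25 at a = 5.25: Pab(L + b)/(6LEI) = 229.1/EI
  at C: point load 33.25 at a = 5.25: Pab(L + a)/(6LEI) = 229.1/EI
  θ_A0 = 422.1/EI,  θ_C0 = 397.9/EI
Flexibility coefficients: a unit moment at one end gives L/(3EI) there and L/(6EI) at the far end, so f₁₁ = f₂₂ = 3.5/EI and f₁₂ = f₂₁ = 1.75/EI.
Compatibility — zero rotation at each built-in end:
  3.5 M_A + 1.75 M_C = 422.1
  1.75 M_A + 3.5 M_C = 397.9
Solving the pair gives M_A = 84.98 kN·m and M_C = 71.2 kN·m (hogging).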